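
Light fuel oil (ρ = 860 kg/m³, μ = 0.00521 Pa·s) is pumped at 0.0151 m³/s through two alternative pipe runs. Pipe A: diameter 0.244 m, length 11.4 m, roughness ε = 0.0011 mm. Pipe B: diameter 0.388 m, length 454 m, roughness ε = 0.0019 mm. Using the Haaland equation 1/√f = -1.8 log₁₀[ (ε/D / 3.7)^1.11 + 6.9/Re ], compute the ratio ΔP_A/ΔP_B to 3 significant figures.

ΔP_A/ΔP_B ≈ 0.225

Pipe A: V = Q/A = 0.0151/0.04676 = 0.3229 m/s; Re = 1.301e+04; ε/D = 4.51e-06; Haaland → f = 0.02877; ΔP_A = f(L/D)(ρV²/2) = 60.28 Pa.
Pipe B: V = Q/A = 0.0151/0.1182 = 0.1277 m/s; Re = 8179; ε/D = 4.9e-06; Haaland → f = 0.03267; ΔP_B = f(L/D)(ρV²/2) = 268.1 Pa.
ΔP_A/ΔP_B = 60.28/268.1 = 0.225.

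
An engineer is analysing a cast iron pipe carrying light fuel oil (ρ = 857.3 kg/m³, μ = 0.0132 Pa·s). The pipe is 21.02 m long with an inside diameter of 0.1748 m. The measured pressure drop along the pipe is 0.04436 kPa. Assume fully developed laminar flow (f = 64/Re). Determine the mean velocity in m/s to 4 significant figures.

V ≈ 0.1527 m/s

For laminar flow, f = 64/Re with Re = ρVD/μ, so Darcy-Weisbach reduces to ΔP = 32μLV/D². Solving for V: V = ΔP·D²/(32μL) = 44.36·(0.1748)²/(32·0.0132·21.02) = 0.1527 m/s.
Check: Re = ρVD/μ = 857.3·0.1527·0.1748/0.0132 = 1733 < 2300, so the laminar assumption holds.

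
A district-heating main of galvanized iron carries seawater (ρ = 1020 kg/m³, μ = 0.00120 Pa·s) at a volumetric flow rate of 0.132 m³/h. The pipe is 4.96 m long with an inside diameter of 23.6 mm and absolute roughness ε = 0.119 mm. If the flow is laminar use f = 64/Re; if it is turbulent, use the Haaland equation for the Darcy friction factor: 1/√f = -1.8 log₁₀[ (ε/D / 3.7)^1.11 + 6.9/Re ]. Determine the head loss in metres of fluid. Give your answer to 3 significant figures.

h_f ≈ 0.00286 m

Q = 0.132 m³/h = 0.132/3600 = 3.667e-05 m³/s.
Cross-sectional area A = πD²/4 = π(0.0236)²/4 = 0.0004374 m²; mean velocity V = Q/A = 3.667e-05/0.0004374 = 0.08382 m/s.
Reynolds number Re = ρVD/μ = 1020 · 0.08382 · 0.0236 / 0.0012 = 1681.
Re < 2300 → laminar flow, so f = 64/Re = 64/1681 = 0.03806 (the turbulent correlation is not needed).
Darcy-Weisbach: ΔP = f(L/D)(ρV²/2) = 0.03806·(4.96/0.0236)·(1020·0.08382²/2) = 0.03806·210.2·3.583 = 28.66 Pa.
Head loss h_f = ΔP/(ρg) = 28.66/(1020·9.81) = 0.00286 m.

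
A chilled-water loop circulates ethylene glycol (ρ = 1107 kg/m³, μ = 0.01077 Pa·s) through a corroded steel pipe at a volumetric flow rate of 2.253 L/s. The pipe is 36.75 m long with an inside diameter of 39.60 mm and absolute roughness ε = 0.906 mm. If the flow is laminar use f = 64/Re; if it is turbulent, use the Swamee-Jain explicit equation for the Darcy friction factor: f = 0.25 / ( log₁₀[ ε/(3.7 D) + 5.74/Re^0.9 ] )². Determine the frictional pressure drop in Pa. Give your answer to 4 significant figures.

Q = 2.253 L/s = 2.253/1000 = 0.002253 m³/s.
Cross-sectional area A = πD²/4 = π(0.0396)²/4 = 0.001232 m²; mean velocity V = Q/A = 0.002253/0.001232 = 1.829 m/s.
Reynolds number Re = ρVD/μ = 1107 · 1.829 · 0.0396 / 0.0108 = 7446.
Re > 4000 → turbulent. Relative roughness ε/D = 0.000906/0.0396 = 0.0229. Swamee-Jain: f = 0.25/(log₁₀[0.0229/3.7 + 5.74/7446^0.9])² = 0.25/(log₁₀[0.00618 + 0.00188])² = 0.25/(-2.093)² = 0.05704.
Darcy-Weisbach: ΔP = f(L/D)(ρV²/2) = 0.05704·(36.75/0.0396)·(1107·1.829²/2) = 0.05704·928·1852 = 9.805e+04 Pa.

ΔP ≈ 98050 Pa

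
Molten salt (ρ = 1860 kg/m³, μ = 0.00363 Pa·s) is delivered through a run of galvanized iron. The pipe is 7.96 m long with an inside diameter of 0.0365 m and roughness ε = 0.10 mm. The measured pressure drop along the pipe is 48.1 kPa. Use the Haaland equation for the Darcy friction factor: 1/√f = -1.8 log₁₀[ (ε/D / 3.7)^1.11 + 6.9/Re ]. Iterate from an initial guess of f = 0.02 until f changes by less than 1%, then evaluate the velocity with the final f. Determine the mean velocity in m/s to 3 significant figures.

Rearranging Darcy-Weisbach: V = √(2·ΔP·D/(f·L·ρ)). With ε/D = 0.0001/0.0365 = 0.00274, iterate starting from f = 0.02:
  f = 0.02 → V = √(2·4.81e+04·0.0365/(0.02·7.96·1860)) = 3.444 m/s; Re = ρVD/μ = 6.44e+04; f → 0.02743
  f = 0.02743 → V = 2.94 m/s; Re = 5.499e+04; f → 0.02772
  f = 0.02772 → V = 2.925 m/s; Re = 5.47e+04; f → 0.02773
Converged (Δf/f < 1%). With the final f = 0.02773: V = √(2·4.81e+04·0.0365/(0.02773·7.96·1860)) = 2.924 m/s.

V ≈ 2.92 m/s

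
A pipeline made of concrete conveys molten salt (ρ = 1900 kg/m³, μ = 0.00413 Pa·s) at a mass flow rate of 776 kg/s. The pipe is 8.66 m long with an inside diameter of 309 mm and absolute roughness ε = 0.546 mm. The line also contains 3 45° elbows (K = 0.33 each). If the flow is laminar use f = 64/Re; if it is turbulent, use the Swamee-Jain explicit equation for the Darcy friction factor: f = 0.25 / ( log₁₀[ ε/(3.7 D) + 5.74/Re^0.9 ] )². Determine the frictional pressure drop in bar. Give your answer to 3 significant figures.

ΔP ≈ 0.461 bar

A = πD²/4 = π(0.309)²/4 = 0.07499 m²; mean velocity V = ṁ/(ρA) = 776/(1900 · 0.07499) = 5.446 m/s.
Reynolds number Re = ρVD/μ = 1900 · 5.446 · 0.309 / 0.00413 = 7.742e+05.
Re > 4000 → turbulent. Relative roughness ε/D = 0.000546/0.309 = 0.00177. Swamee-Jain: f = 0.25/(log₁₀[0.00177/3.7 + 5.74/7.742e+05^0.9])² = 0.25/(log₁₀[0.000478 + 2.88e-05])² = 0.25/(-3.296)² = 0.02302.
Total minor-loss coefficient ΣK = 3·0.33 = 0.99.
ΔP = [f·L/D + ΣK]·(ρV²/2) = [0.02302·8.66/0.309 + 0.99]·(1900·5.446²/2) = [0.6451 + 0.99]·2.818e+04 = 4.608e+04 Pa.
ΔP = 4.608e+04 Pa = 0.461 bar.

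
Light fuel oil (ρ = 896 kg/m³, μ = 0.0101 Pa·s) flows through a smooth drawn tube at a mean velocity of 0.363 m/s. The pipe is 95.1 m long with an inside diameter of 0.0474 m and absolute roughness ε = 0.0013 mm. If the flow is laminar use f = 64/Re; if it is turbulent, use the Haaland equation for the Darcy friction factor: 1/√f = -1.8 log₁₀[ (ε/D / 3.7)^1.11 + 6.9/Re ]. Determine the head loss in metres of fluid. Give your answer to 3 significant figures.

Reynolds number Re = ρVD/μ = 896 · 0.363 · 0.0474 / 0.0101 = 1526.
Re < 2300 → laminar flow, so f = 64/Re = 64/1526 = 0.04193 (the turbulent correlation is not needed).
Darcy-Weisbach: ΔP = f(L/D)(ρV²/2) = 0.04193·(95.1/0.0474)·(896·0.363²/2) = 0.04193·2006·59.03 = 4966 Pa.
Head loss h_f = ΔP/(ρg) = 4966/(896·9.81) = 0.565 m.

h_f ≈ 0.565 m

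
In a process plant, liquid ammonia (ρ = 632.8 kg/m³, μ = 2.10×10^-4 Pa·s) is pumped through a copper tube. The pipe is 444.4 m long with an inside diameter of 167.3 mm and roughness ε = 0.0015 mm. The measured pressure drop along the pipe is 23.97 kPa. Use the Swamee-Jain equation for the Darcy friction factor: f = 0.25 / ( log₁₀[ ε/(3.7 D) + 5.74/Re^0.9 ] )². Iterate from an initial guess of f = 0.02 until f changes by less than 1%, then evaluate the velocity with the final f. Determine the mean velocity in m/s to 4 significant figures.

V ≈ 1.521 m/s

Rearranging Darcy-Weisbach: V = √(2·ΔP·D/(f·L·ρ)). With ε/D = 1.5e-06/0.1673 = 8.97e-06, iterate starting from f = 0.02:
  f = 0.02 → V = √(2·2.397e+04·0.1673/(0.02·444.4·632.8)) = 1.194 m/s; Re = ρVD/μ = 6.02e+05; f → 0.01283
  f = 0.01283 → V = 1.491 m/s; Re = 7.517e+05; f → 0.01237
  f = 0.01237 → V = 1.518 m/s; Re = 7.654e+05; f → 0.01234
Converged (Δf/f < 1%). With the final f = 0.01234: V = √(2·2.397e+04·0.1673/(0.01234·444.4·632.8)) = 1.521 m/s.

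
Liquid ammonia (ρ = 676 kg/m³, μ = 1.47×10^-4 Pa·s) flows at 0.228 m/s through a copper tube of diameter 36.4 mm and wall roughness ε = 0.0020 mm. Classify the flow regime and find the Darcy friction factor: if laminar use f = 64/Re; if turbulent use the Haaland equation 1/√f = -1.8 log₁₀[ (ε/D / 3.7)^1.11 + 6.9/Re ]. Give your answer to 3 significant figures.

Re = ρVD/μ = 676·0.228·0.0364/0.000147 = 3.817e+04.
Re > 4000 → turbulent. ε/D = 2e-06/0.0364 = 5.49e-05; Haaland: 1/√f = -1.8 log₁₀[4.37e-06 + 0.000181] = 6.718, so f = 0.02215.

f ≈ 0.0222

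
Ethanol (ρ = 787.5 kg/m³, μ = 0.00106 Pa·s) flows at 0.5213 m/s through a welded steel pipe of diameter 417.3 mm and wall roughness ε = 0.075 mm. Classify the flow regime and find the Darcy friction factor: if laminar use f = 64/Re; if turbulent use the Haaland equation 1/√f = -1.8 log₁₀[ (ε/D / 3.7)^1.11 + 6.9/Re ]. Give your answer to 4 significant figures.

f ≈ 0.01726

Re = ρVD/μ = 787.5·0.5213·0.4173/0.00106 = 1.616e+05.
Re > 4000 → turbulent. ε/D = 7.5e-05/0.4173 = 0.00018; Haaland: 1/√f = -1.8 log₁₀[1.63e-05 + 4.27e-05] = 7.613, so f = 0.01726.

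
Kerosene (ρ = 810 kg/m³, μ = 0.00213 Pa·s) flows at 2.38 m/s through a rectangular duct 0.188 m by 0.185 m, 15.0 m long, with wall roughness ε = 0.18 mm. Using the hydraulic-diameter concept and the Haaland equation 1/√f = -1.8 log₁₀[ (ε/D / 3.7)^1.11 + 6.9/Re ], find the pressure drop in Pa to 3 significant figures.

ΔP ≈ 3870 Pa

Hydraulic diameter D_h = 4A/P = 4·(0.188·0.185)/(2·(0.188+0.185)) = 0.1391/0.746 = 0.1865 m.
Re = ρVD_h/μ = 810·2.38·0.1865/0.00213 = 1.688e+05.
ε/D_h = 0.00018/0.1865 = 0.000965; Haaland gives 1/√f = -1.8 log₁₀[0.000105+4.09e-05] = 6.903, so f = 0.02098.
ΔP = f(L/D_h)(ρV²/2) = 0.02098·15/0.1865·2294 = 3872 Pa.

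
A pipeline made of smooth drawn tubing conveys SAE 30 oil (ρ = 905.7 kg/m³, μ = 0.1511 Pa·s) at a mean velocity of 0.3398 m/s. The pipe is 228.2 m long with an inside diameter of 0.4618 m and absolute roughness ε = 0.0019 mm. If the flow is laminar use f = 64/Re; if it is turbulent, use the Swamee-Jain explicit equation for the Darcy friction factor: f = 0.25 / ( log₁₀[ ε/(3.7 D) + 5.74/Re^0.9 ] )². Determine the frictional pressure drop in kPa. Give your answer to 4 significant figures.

ΔP ≈ 1.758 kPa

Reynolds number Re = ρVD/μ = 905.7 · 0.3398 · 0.4618 / 0.151 = 940.6.
Re < 2300 → laminar flow, so f = 64/Re = 64/940.6 = 0.06804 (the turbulent correlation is not needed).
Darcy-Weisbach: ΔP = f(L/D)(ρV²/2) = 0.06804·(228.2/0.4618)·(905.7·0.3398²/2) = 0.06804·494.2·52.29 = 1758 Pa.
ΔP = 1758 Pa = 1.758 kPa.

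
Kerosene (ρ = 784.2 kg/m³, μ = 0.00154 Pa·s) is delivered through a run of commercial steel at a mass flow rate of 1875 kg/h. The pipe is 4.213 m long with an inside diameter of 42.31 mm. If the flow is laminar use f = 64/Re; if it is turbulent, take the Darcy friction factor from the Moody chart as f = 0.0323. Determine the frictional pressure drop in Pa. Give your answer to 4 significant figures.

ṁ = 1875 kg/h = 1875/3600 = 0.5208 kg/s.
A = πD²/4 = π(0.04231)²/4 = 0.001406 m²; mean velocity V = ṁ/(ρA) = 0.5208/(784.2 · 0.001406) = 0.4724 m/s.
Reynolds number Re = ρVD/μ = 784.2 · 0.4724 · 0.04231 / 0.00154 = 1.018e+04.
Re > 4000 → turbulent; use the Moody-chart value f = 0.0323.
Darcy-Weisbach: ΔP = f(L/D)(ρV²/2) = 0.0323·(4.213/0.04231)·(784.2·0.4724²/2) = 0.0323·99.57·87.5 = 281.4 Pa.

ΔP ≈ 281.4 Pa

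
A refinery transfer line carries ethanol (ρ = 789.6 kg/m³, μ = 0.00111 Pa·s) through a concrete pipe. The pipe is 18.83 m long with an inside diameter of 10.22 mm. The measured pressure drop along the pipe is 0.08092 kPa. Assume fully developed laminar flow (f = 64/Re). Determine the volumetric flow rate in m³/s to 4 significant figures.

For laminar flow, f = 64/Re with Re = ρVD/μ, so Darcy-Weisbach reduces to ΔP = 32μLV/D². Solving for V: V = ΔP·D²/(32μL) = 80.92·(0.01022)²/(32·0.00111·18.83) = 0.01264 m/s.
Check: Re = ρVD/μ = 789.6·0.01264·0.01022/0.00111 = 91.87 < 2300, so the laminar assumption holds.
Q = V·A = 0.01264·(π/4·0.01022²) = 1.037e-06 m³/s = 1.037×10^-6 m³/s.

Q ≈ 1.037×10^-6 m³/s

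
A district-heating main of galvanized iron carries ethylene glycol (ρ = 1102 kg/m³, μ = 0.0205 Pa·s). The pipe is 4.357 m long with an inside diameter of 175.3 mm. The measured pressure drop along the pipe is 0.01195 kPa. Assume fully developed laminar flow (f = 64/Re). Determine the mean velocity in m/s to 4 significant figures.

V ≈ 0.1285 m/s

For laminar flow, f = 64/Re with Re = ρVD/μ, so Darcy-Weisbach reduces to ΔP = 32μLV/D². Solving for V: V = ΔP·D²/(32μL) = 11.95·(0.1753)²/(32·0.0205·4.357) = 0.1285 m/s.
Check: Re = ρVD/μ = 1102·0.1285·0.1753/0.0205 = 1211 < 2300, so the laminar assumption holds.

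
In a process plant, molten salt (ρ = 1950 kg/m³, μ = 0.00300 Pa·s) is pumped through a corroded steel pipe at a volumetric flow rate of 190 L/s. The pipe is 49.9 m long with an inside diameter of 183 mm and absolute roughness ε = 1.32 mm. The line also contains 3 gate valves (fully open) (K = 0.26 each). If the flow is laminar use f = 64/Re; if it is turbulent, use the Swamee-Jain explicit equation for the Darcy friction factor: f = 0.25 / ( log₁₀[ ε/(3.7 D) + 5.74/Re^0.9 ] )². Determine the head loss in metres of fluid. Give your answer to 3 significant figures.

h_f ≈ 26.9 m

Q = 190 L/s = 190/1000 = 0.19 m³/s.
Cross-sectional area A = πD²/4 = π(0.183)²/4 = 0.0263 m²; mean velocity V = Q/A = 0.19/0.0263 = 7.224 m/s.
Reynolds number Re = ρVD/μ = 1950 · 7.224 · 0.183 / 0.003 = 8.593e+05.
Re > 4000 → turbulent. Relative roughness ε/D = 0.00132/0.183 = 0.00721. Swamee-Jain: f = 0.25/(log₁₀[0.00721/3.7 + 5.74/8.593e+05^0.9])² = 0.25/(log₁₀[0.00195 + 2.62e-05])² = 0.25/(-2.704)² = 0.03419.
Total minor-loss coefficient ΣK = 3·0.26 = 0.78.
ΔP = [f·L/D + ΣK]·(ρV²/2) = [0.03419·49.9/0.183 + 0.78]·(1950·7.224²/2) = [9.321 + 0.78]·5.088e+04 = 5.139e+05 Pa.
Head loss h_f = ΔP/(ρg) = 5.139e+05/(1950·9.81) = 26.9 m.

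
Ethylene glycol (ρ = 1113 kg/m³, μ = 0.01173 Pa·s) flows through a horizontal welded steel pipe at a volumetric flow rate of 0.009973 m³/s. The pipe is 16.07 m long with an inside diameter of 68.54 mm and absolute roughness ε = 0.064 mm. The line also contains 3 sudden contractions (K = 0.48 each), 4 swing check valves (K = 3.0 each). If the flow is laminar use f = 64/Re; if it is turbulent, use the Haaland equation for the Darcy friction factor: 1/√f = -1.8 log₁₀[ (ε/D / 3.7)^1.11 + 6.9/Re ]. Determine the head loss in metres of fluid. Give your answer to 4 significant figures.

h_f ≈ 7.470 m

Cross-sectional area A = πD²/4 = π(0.06854)²/4 = 0.00369 m²; mean velocity V = Q/A = 0.009973/0.00369 = 2.703 m/s.
Reynolds number Re = ρVD/μ = 1113 · 2.703 · 0.06854 / 0.0117 = 1.758e+04.
Re > 4000 → turbulent. Relative roughness ε/D = 6.4e-05/0.06854 = 0.000934. Haaland: 1/√f = -1.8 log₁₀[(0.000934/3.7)^1.11 + 6.9/1.758e+04] = -1.8 log₁₀[0.000101 + 0.000393] = 5.951, so f = 0.02823.
Total minor-loss coefficient ΣK = 3·0.48 + 4·3 = 13.4.
ΔP = [f·L/D + ΣK]·(ρV²/2) = [0.02823·16.07/0.06854 + 13.4]·(1113·2.703²/2) = [6.62 + 13.4]·4066 = 8.156e+04 Pa.
Head loss h_f = ΔP/(ρg) = 8.156e+04/(1113·9.81) = 7.470 m.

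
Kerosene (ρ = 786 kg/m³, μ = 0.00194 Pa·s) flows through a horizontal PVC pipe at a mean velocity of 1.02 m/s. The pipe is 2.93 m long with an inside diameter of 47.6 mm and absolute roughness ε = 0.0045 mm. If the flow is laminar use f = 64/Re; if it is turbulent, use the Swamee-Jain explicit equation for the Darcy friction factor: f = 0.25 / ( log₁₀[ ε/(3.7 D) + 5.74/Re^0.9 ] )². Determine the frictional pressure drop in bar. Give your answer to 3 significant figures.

ΔP ≈ 0.00658 bar

Reynolds number Re = ρVD/μ = 786 · 1.02 · 0.0476 / 0.00194 = 1.967e+04.
Re > 4000 → turbulent. Relative roughness ε/D = 4.5e-06/0.0476 = 9.45e-05. Swamee-Jain: f = 0.25/(log₁₀[9.45e-05/3.7 + 5.74/1.967e+04^0.9])² = 0.25/(log₁₀[2.56e-05 + 0.000784])² = 0.25/(-3.092)² = 0.02616.
Darcy-Weisbach: ΔP = f(L/D)(ρV²/2) = 0.02616·(2.93/0.0476)·(786·1.02²/2) = 0.02616·61.55·408.9 = 658.3 Pa.
ΔP = 658.3 Pa = 0.00658 bar.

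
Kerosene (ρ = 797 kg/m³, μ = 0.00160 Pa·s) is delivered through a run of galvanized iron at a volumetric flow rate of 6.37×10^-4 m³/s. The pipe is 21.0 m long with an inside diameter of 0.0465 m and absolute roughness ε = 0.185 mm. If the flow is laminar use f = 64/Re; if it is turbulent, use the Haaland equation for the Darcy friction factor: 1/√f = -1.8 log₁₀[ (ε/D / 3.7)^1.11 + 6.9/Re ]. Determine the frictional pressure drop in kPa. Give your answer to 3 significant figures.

ΔP ≈ 0.939 kPa

Cross-sectional area A = πD²/4 = π(0.0465)²/4 = 0.001698 m²; mean velocity V = Q/A = 0.000637/0.001698 = 0.3751 m/s.
Reynolds number Re = ρVD/μ = 797 · 0.3751 · 0.0465 / 0.0016 = 8688.
Re > 4000 → turbulent. Relative roughness ε/D = 0.000185/0.0465 = 0.00398. Haaland: 1/√f = -1.8 log₁₀[(0.00398/3.7)^1.11 + 6.9/8688] = -1.8 log₁₀[0.000507 + 0.000794] = 5.194, so f = 0.03706.
Darcy-Weisbach: ΔP = f(L/D)(ρV²/2) = 0.03706·(21/0.0465)·(797·0.3751²/2) = 0.03706·451.6·56.07 = 938.5 Pa.
ΔP = 938.5 Pa = 0.939 kPa.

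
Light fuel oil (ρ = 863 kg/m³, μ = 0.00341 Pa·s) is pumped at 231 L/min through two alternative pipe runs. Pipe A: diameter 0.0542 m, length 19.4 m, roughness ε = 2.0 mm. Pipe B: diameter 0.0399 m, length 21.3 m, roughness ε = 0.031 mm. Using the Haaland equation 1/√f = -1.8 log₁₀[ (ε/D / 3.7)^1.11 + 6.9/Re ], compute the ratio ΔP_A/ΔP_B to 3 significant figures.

ΔP_A/ΔP_B ≈ 0.503

Pipe A: V = Q/A = 0.00385/0.002307 = 1.669 m/s; Re = 2.289e+04; ε/D = 0.0369; Haaland → f = 0.06377; ΔP_A = f(L/D)(ρV²/2) = 2.742e+04 Pa.
Pipe B: V = Q/A = 0.00385/0.00125 = 3.079 m/s; Re = 3.109e+04; ε/D = 0.000777; Haaland → f = 0.02496; ΔP_B = f(L/D)(ρV²/2) = 5.452e+04 Pa.
ΔP_A/ΔP_B = 2.742e+04/5.452e+04 = 0.503.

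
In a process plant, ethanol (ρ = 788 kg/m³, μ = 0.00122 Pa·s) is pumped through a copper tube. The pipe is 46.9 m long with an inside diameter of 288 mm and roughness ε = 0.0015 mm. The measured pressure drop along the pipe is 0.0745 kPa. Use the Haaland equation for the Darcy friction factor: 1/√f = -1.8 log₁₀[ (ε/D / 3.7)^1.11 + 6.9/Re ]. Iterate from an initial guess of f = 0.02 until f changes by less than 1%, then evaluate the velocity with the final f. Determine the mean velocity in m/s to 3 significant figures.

V ≈ 0.233 m/s

Rearranging Darcy-Weisbach: V = √(2·ΔP·D/(f·L·ρ)). With ε/D = 1.5e-06/0.288 = 5.21e-06, iterate starting from f = 0.02:
  f = 0.02 → V = √(2·74.5·0.288/(0.02·46.9·788)) = 0.2409 m/s; Re = ρVD/μ = 4.482e+04; f → 0.02124
  f = 0.02124 → V = 0.2338 m/s; Re = 4.349e+04; f → 0.02139
Converged (Δf/f < 1%). With the final f = 0.02139: V = √(2·74.5·0.288/(0.02139·46.9·788)) = 0.233 m/s.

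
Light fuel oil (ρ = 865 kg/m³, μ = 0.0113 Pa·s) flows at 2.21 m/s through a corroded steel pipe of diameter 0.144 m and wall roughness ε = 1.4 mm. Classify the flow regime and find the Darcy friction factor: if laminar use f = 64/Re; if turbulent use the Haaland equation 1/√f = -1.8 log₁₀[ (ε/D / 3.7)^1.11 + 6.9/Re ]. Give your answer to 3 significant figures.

Re = ρVD/μ = 865·2.21·0.144/0.0113 = 2.436e+04.
Re > 4000 → turbulent. ε/D = 0.0014/0.144 = 0.00972; Haaland: 1/√f = -1.8 log₁₀[0.00137 + 0.000283] = 5.008, so f = 0.03986.

f ≈ 0.0399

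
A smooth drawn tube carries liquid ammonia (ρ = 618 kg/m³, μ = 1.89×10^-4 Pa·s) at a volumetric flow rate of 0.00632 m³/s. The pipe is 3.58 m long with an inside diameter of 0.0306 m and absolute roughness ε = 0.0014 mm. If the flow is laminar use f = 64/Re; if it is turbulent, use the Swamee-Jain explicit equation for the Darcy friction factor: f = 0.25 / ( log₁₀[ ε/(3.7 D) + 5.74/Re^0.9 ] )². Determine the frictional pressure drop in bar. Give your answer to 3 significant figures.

ΔP ≈ 0.343 bar

Cross-sectional area A = πD²/4 = π(0.0306)²/4 = 0.0007354 m²; mean velocity V = Q/A = 0.00632/0.0007354 = 8.594 m/s.
Reynolds number Re = ρVD/μ = 618 · 8.594 · 0.0306 / 0.000189 = 8.599e+05.
Re > 4000 → turbulent. Relative roughness ε/D = 1.4e-06/0.0306 = 4.58e-05. Swamee-Jain: f = 0.25/(log₁₀[4.58e-05/3.7 + 5.74/8.599e+05^0.9])² = 0.25/(log₁₀[1.24e-05 + 2.62e-05])² = 0.25/(-4.414)² = 0.01283.
Darcy-Weisbach: ΔP = f(L/D)(ρV²/2) = 0.01283·(3.58/0.0306)·(618·8.594²/2) = 0.01283·117·2.282e+04 = 3.426e+04 Pa.
ΔP = 3.426e+04 Pa = 0.343 bar.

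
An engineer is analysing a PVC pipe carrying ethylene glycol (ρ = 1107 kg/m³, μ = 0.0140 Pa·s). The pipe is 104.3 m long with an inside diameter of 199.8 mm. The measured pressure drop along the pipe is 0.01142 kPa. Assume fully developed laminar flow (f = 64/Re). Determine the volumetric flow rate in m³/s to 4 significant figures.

For laminar flow, f = 64/Re with Re = ρVD/μ, so Darcy-Weisbach reduces to ΔP = 32μLV/D². Solving for V: V = ΔP·D²/(32μL) = 11.42·(0.1998)²/(32·0.014·104.3) = 0.009757 m/s.
Check: Re = ρVD/μ = 1107·0.009757·0.1998/0.014 = 154.1 < 2300, so the laminar assumption holds.
Q = V·A = 0.009757·(π/4·0.1998²) = 0.0003059 m³/s = 3.059×10^-4 m³/s.

Q ≈ 3.059×10^-4 m³/s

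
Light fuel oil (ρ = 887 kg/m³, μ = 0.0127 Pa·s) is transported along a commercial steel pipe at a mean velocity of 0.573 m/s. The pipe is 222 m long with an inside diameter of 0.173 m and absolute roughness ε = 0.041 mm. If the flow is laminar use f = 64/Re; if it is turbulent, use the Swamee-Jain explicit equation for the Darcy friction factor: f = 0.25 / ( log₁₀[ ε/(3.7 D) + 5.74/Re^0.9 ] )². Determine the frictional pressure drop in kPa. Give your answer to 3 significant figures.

ΔP ≈ 6.49 kPa

Reynolds number Re = ρVD/μ = 887 · 0.573 · 0.173 / 0.0127 = 6923.
Re > 4000 → turbulent. Relative roughness ε/D = 4.1e-05/0.173 = 0.000237. Swamee-Jain: f = 0.25/(log₁₀[0.000237/3.7 + 5.74/6923^0.9])² = 0.25/(log₁₀[6.41e-05 + 0.00201])² = 0.25/(-2.684)² = 0.03471.
Darcy-Weisbach: ΔP = f(L/D)(ρV²/2) = 0.03471·(222/0.173)·(887·0.573²/2) = 0.03471·1283·145.6 = 6486 Pa.
ΔP = 6486 Pa = 6.49 kPa.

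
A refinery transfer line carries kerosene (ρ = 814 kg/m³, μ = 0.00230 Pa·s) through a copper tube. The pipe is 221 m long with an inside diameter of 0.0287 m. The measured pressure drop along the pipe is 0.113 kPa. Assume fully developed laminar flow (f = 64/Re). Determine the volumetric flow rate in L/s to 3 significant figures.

For laminar flow, f = 64/Re with Re = ρVD/μ, so Darcy-Weisbach reduces to ΔP = 32μLV/D². Solving for V: V = ΔP·D²/(32μL) = 113·(0.0287)²/(32·0.0023·221) = 0.005722 m/s.
Check: Re = ρVD/μ = 814·0.005722·0.0287/0.0023 = 58.12 < 2300, so the laminar assumption holds.
Q = V·A = 0.005722·(π/4·0.0287²) = 3.702e-06 m³/s = 0.00370 L/s.

Q ≈ 0.00370 L/s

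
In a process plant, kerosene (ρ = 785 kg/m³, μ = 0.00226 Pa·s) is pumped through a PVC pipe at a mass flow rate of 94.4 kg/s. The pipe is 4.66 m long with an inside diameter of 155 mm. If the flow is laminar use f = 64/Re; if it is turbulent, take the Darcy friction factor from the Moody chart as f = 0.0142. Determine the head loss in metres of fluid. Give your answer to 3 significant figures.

h_f ≈ 0.884 m

A = πD²/4 = π(0.155)²/4 = 0.01887 m²; mean velocity V = ṁ/(ρA) = 94.4/(785 · 0.01887) = 6.373 m/s.
Reynolds number Re = ρVD/μ = 785 · 6.373 · 0.155 / 0.00226 = 3.431e+05.
Re > 4000 → turbulent; use the Moody-chart value f = 0.0142.
Darcy-Weisbach: ΔP = f(L/D)(ρV²/2) = 0.0142·(4.66/0.155)·(785·6.373²/2) = 0.0142·30.06·1.594e+04 = 6806 Pa.
Head loss h_f = ΔP/(ρg) = 6806/(785·9.81) = 0.884 m.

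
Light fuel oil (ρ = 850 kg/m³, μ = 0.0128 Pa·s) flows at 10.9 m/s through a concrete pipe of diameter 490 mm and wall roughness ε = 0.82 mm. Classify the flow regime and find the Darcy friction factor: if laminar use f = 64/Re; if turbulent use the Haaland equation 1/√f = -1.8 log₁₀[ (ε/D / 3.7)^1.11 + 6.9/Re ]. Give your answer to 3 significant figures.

f ≈ 0.0229

Re = ρVD/μ = 850·10.9·0.49/0.0128 = 3.547e+05.
Re > 4000 → turbulent. ε/D = 0.00082/0.49 = 0.00167; Haaland: 1/√f = -1.8 log₁₀[0.000194 + 1.95e-05] = 6.608, so f = 0.0229.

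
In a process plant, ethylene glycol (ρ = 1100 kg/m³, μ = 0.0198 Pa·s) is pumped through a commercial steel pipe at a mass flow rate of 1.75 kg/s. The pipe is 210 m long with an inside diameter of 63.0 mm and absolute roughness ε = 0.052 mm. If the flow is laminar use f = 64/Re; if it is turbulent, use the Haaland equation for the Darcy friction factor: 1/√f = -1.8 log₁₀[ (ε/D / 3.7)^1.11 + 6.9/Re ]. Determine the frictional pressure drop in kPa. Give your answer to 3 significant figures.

ΔP ≈ 17.1 kPa

A = πD²/4 = π(0.063)²/4 = 0.003117 m²; mean velocity V = ṁ/(ρA) = 1.75/(1100 · 0.003117) = 0.5104 m/s.
Reynolds number Re = ρVD/μ = 1100 · 0.5104 · 0.063 / 0.0198 = 1786.
Re < 2300 → laminar flow, so f = 64/Re = 64/1786 = 0.03583 (the turbulent correlation is not needed).
Darcy-Weisbach: ΔP = f(L/D)(ρV²/2) = 0.03583·(210/0.063)·(1100·0.5104²/2) = 0.03583·3333·143.3 = 1.711e+04 Pa.
ΔP = 1.711e+04 Pa = 17.1 kPa.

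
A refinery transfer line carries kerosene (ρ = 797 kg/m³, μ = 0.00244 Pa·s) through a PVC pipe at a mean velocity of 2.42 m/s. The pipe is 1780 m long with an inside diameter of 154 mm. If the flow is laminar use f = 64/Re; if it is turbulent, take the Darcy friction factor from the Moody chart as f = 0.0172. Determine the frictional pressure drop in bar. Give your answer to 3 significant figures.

Reynolds number Re = ρVD/μ = 797 · 2.42 · 0.154 / 0.00244 = 1.217e+05.
Re > 4000 → turbulent; use the Moody-chart value f = 0.0172.
Darcy-Weisbach: ΔP = f(L/D)(ρV²/2) = 0.0172·(1780/0.154)·(797·2.42²/2) = 0.0172·1.156e+04·2334 = 4.64e+05 Pa.
ΔP = 4.64e+05 Pa = 4.64 bar.

ΔP ≈ 4.64 bar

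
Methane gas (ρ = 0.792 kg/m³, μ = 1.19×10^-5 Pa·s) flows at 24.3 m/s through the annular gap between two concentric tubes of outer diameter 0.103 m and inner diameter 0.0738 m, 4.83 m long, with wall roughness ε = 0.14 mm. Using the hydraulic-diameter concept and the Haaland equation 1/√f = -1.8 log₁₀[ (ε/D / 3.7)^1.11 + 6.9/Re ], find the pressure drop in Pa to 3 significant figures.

Hydraulic diameter D_h = 4A/P = D_o - D_i = 0.103 - 0.0738 = 0.0292 m.
Re = ρVD_h/μ = 0.792·24.3·0.0292/1.19e-05 = 4.722e+04.
ε/D_h = 0.00014/0.0292 = 0.00479; Haaland gives 1/√f = -1.8 log₁₀[0.000624+0.000146] = 5.605, so f = 0.03184.
ΔP = f(L/D_h)(ρV²/2) = 0.03184·4.83/0.0292·233.8 = 1231 Pa.

ΔP ≈ 1230 Pa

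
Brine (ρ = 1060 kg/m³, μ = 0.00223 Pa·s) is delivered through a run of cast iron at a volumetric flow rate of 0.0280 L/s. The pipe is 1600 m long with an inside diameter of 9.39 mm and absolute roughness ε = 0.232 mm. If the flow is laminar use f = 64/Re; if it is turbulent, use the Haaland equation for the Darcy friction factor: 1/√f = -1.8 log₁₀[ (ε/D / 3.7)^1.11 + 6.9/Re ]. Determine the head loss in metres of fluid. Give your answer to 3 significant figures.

h_f ≈ 50.4 m

Q = 0.0280 L/s = 0.0280/1000 = 2.8e-05 m³/s.
Cross-sectional area A = πD²/4 = π(0.00939)²/4 = 6.925e-05 m²; mean velocity V = Q/A = 2.8e-05/6.925e-05 = 0.4043 m/s.
Reynolds number Re = ρVD/μ = 1060 · 0.4043 · 0.00939 / 0.00223 = 1805.
Re < 2300 → laminar flow, so f = 64/Re = 64/1805 = 0.03546 (the turbulent correlation is not needed).
Darcy-Weisbach: ΔP = f(L/D)(ρV²/2) = 0.03546·(1600/0.00939)·(1060·0.4043²/2) = 0.03546·1.704e+05·86.65 = 5.236e+05 Pa.
Head loss h_f = ΔP/(ρg) = 5.236e+05/(1060·9.81) = 50.4 m.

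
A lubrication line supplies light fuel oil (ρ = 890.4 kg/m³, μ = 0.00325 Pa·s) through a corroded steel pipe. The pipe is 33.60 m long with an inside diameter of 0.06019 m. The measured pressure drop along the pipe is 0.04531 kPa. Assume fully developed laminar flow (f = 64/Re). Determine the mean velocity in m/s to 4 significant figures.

V ≈ 0.04698 m/s

For laminar flow, f = 64/Re with Re = ρVD/μ, so Darcy-Weisbach reduces to ΔP = 32μLV/D². Solving for V: V = ΔP·D²/(32μL) = 45.31·(0.06019)²/(32·0.00325·33.6) = 0.04698 m/s.
Check: Re = ρVD/μ = 890.4·0.04698·0.06019/0.00325 = 774.6 < 2300, so the laminar assumption holds.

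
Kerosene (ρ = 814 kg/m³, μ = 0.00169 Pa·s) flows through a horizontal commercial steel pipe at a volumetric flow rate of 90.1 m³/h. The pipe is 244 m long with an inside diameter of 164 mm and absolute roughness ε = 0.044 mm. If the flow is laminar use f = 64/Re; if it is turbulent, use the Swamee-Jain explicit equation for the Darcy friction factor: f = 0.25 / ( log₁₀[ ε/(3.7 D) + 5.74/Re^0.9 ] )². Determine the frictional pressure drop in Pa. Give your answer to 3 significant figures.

Q = 90.1 m³/h = 90.1/3600 = 0.02503 m³/s.
Cross-sectional area A = πD²/4 = π(0.164)²/4 = 0.02112 m²; mean velocity V = Q/A = 0.02503/0.02112 = 1.185 m/s.
Reynolds number Re = ρVD/μ = 814 · 1.185 · 0.164 / 0.00169 = 9.359e+04.
Re > 4000 → turbulent. Relative roughness ε/D = 4.4e-05/0.164 = 0.000268. Swamee-Jain: f = 0.25/(log₁₀[0.000268/3.7 + 5.74/9.359e+04^0.9])² = 0.25/(log₁₀[7.25e-05 + 0.000193])² = 0.25/(-3.576)² = 0.01954.
Darcy-Weisbach: ΔP = f(L/D)(ρV²/2) = 0.01954·(244/0.164)·(814·1.185²/2) = 0.01954·1488·571.3 = 1.661e+04 Pa.

ΔP ≈ 16600 Pa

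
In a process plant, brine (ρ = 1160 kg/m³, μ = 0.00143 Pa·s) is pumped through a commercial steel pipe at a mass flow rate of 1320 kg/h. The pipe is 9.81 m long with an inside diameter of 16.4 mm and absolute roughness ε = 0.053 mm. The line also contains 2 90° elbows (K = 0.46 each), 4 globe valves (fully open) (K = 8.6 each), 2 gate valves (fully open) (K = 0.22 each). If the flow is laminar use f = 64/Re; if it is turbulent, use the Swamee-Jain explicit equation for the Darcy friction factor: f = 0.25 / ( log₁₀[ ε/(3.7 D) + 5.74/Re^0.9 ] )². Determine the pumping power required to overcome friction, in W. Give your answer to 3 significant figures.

ṁ = 1320 kg/h = 1320/3600 = 0.3667 kg/s.
A = πD²/4 = π(0.0164)²/4 = 0.0002112 m²; mean velocity V = ṁ/(ρA) = 0.3667/(1160 · 0.0002112) = 1.496 m/s.
Reynolds number Re = ρVD/μ = 1160 · 1.496 · 0.0164 / 0.00143 = 1.991e+04.
Re > 4000 → turbulent. Relative roughness ε/D = 5.3e-05/0.0164 = 0.00323. Swamee-Jain: f = 0.25/(log₁₀[0.00323/3.7 + 5.74/1.991e+04^0.9])² = 0.25/(log₁₀[0.000873 + 0.000776])² = 0.25/(-2.783)² = 0.03229.
Total minor-loss coefficient ΣK = 2·0.46 + 4·8.6 + 2·0.22 = 35.8.
ΔP = [f·L/D + ΣK]·(ρV²/2) = [0.03229·9.81/0.0164 + 35.8]·(1160·1.496²/2) = [19.31 + 35.8]·1299 = 7.152e+04 Pa.
Q = ṁ/ρ = 0.3667/1160 = 0.0003161 m³/s.
Pumping power P = QΔP = 0.0003161·7.152e+04 = 22.61 W = 22.6 W.

P ≈ 22.6 W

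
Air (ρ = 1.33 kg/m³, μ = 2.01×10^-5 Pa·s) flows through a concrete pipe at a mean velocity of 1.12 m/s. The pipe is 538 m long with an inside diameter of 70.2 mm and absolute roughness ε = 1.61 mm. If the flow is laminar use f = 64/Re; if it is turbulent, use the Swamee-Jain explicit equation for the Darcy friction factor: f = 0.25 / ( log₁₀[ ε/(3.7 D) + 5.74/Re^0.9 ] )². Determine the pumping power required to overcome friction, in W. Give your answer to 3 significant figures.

Reynolds number Re = ρVD/μ = 1.33 · 1.12 · 0.0702 / 2.01e-05 = 5202.
Re > 4000 → turbulent. Relative roughness ε/D = 0.00161/0.0702 = 0.0229. Swamee-Jain: f = 0.25/(log₁₀[0.0229/3.7 + 5.74/5202^0.9])² = 0.25/(log₁₀[0.0062 + 0.0026])² = 0.25/(-2.056)² = 0.05915.
Darcy-Weisbach: ΔP = f(L/D)(ρV²/2) = 0.05915·(538/0.0702)·(1.33·1.12²/2) = 0.05915·7664·0.8342 = 378.2 Pa.
Q = V·A = 1.12·0.00387 = 0.004335 m³/s.
Pumping power P = QΔP = 0.004335·378.2 = 1.639 W = 1.64 W.

P ≈ 1.64 W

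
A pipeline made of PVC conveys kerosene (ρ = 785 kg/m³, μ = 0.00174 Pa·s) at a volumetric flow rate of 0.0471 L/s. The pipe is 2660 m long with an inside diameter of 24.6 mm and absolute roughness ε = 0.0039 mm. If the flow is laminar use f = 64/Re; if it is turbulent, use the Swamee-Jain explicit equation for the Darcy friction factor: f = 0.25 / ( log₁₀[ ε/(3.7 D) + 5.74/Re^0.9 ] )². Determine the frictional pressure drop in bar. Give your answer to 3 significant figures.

Q = 0.0471 L/s = 0.0471/1000 = 4.71e-05 m³/s.
Cross-sectional area A = πD²/4 = π(0.0246)²/4 = 0.0004753 m²; mean velocity V = Q/A = 4.71e-05/0.0004753 = 0.0991 m/s.
Reynolds number Re = ρVD/μ = 785 · 0.0991 · 0.0246 / 0.00174 = 1100.
Re < 2300 → laminar flow, so f = 64/Re = 64/1100 = 0.05819 (the turbulent correlation is not needed).
Darcy-Weisbach: ΔP = f(L/D)(ρV²/2) = 0.05819·(2660/0.0246)·(785·0.0991²/2) = 0.05819·1.081e+05·3.854 = 2.425e+04 Pa.
ΔP = 2.425e+04 Pa = 0.243 bar.

ΔP ≈ 0.243 bar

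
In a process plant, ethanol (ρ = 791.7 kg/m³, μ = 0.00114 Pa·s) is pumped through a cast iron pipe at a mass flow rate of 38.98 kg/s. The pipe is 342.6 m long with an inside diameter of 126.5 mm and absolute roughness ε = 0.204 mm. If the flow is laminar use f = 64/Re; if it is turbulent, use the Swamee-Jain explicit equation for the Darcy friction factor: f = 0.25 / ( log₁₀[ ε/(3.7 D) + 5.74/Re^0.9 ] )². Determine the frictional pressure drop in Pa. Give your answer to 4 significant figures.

A = πD²/4 = π(0.1265)²/4 = 0.01257 m²; mean velocity V = ṁ/(ρA) = 38.98/(791.7 · 0.01257) = 3.918 m/s.
Reynolds number Re = ρVD/μ = 791.7 · 3.918 · 0.1265 / 0.00114 = 3.442e+05.
Re > 4000 → turbulent. Relative roughness ε/D = 0.000204/0.1265 = 0.00161. Swamee-Jain: f = 0.25/(log₁₀[0.00161/3.7 + 5.74/3.442e+05^0.9])² = 0.25/(log₁₀[0.000436 + 5.97e-05])² = 0.25/(-3.305)² = 0.02289.
Darcy-Weisbach: ΔP = f(L/D)(ρV²/2) = 0.02289·(342.6/0.1265)·(791.7·3.918²/2) = 0.02289·2708·6075 = 3.766e+05 Pa.

ΔP ≈ 376600 Pa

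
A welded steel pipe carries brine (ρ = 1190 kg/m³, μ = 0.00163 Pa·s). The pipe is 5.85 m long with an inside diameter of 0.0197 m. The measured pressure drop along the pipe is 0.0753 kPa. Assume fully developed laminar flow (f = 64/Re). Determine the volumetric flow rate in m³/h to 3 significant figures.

For laminar flow, f = 64/Re with Re = ρVD/μ, so Darcy-Weisbach reduces to ΔP = 32μLV/D². Solving for V: V = ΔP·D²/(32μL) = 75.3·(0.0197)²/(32·0.00163·5.85) = 0.09577 m/s.
Check: Re = ρVD/μ = 1190·0.09577·0.0197/0.00163 = 1377 < 2300, so the laminar assumption holds.
Q = V·A = 0.09577·(π/4·0.0197²) = 2.919e-05 m³/s = 0.105 m³/h.

Q ≈ 0.105 m³/h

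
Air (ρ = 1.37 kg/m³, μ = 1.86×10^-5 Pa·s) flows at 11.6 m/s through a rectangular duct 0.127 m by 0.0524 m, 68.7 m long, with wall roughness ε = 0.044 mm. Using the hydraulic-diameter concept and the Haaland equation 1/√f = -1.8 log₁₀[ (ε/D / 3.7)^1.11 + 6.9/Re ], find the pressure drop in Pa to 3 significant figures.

Hydraulic diameter D_h = 4A/P = 4·(0.127·0.0524)/(2·(0.127+0.0524)) = 0.02662/0.3588 = 0.07419 m.
Re = ρVD_h/μ = 1.37·11.6·0.07419/1.86e-05 = 6.339e+04.
ε/D_h = 4.4e-05/0.07419 = 0.000593; Haaland gives 1/√f = -1.8 log₁₀[6.13e-05+0.000109] = 6.784, so f = 0.02173.
ΔP = f(L/D_h)(ρV²/2) = 0.02173·68.7/0.07419·92.17 = 1854 Pa.

ΔP ≈ 1850 Pa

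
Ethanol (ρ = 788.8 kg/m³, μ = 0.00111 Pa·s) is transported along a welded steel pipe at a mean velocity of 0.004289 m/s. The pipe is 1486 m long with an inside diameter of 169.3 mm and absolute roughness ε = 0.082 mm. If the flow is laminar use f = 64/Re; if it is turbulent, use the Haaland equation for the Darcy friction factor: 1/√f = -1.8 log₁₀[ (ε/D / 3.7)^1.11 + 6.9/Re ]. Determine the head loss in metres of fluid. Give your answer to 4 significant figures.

Reynolds number Re = ρVD/μ = 788.8 · 0.004289 · 0.1693 / 0.00111 = 516.
Re < 2300 → laminar flow, so f = 64/Re = 64/516 = 0.124 (the turbulent correlation is not needed).
Darcy-Weisbach: ΔP = f(L/D)(ρV²/2) = 0.124·(1486/0.1693)·(788.8·0.004289²/2) = 0.124·8777·0.007255 = 7.898 Pa.
Head loss h_f = ΔP/(ρg) = 7.898/(788.8·9.81) = 0.001021 m.

h_f ≈ 0.001021 m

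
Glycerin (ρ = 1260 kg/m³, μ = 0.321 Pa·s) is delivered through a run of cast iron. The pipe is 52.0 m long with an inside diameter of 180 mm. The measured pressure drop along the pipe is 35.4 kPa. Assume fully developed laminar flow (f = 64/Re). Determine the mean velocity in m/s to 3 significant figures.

For laminar flow, f = 64/Re with Re = ρVD/μ, so Darcy-Weisbach reduces to ΔP = 32μLV/D². Solving for V: V = ΔP·D²/(32μL) = 3.54e+04·(0.18)²/(32·0.321·52) = 2.147 m/s.
Check: Re = ρVD/μ = 1260·2.147·0.18/0.321 = 1517 < 2300, so the laminar assumption holds.

V ≈ 2.15 m/s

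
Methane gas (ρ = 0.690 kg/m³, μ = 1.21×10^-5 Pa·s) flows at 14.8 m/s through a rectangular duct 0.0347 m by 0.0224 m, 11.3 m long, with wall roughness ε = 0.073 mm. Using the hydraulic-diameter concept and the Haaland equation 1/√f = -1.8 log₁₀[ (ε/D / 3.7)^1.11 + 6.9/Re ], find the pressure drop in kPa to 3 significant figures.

Hydraulic diameter D_h = 4A/P = 4·(0.0347·0.0224)/(2·(0.0347+0.0224)) = 0.003109/0.1142 = 0.02723 m.
Re = ρVD_h/μ = 0.69·14.8·0.02723/1.21e-05 = 2.298e+04.
ε/D_h = 7.3e-05/0.02723 = 0.00268; Haaland gives 1/√f = -1.8 log₁₀[0.000327+0.0003] = 5.764, so f = 0.0301.
ΔP = f(L/D_h)(ρV²/2) = 0.0301·11.3/0.02723·75.57 = 944 Pa.
ΔP = 0.944 kPa.

ΔP ≈ 0.944 kPa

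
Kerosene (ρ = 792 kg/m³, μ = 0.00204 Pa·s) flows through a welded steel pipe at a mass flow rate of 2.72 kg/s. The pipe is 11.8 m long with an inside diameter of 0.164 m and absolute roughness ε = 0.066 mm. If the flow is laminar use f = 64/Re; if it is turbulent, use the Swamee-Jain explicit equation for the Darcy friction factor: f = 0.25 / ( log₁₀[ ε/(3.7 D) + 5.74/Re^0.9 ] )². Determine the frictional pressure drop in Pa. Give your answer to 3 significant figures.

ΔP ≈ 23.6 Pa

A = πD²/4 = π(0.164)²/4 = 0.02112 m²; mean velocity V = ṁ/(ρA) = 2.72/(792 · 0.02112) = 0.1626 m/s.
Reynolds number Re = ρVD/μ = 792 · 0.1626 · 0.164 / 0.00204 = 1.035e+04.
Re > 4000 → turbulent. Relative roughness ε/D = 6.6e-05/0.164 = 0.000402. Swamee-Jain: f = 0.25/(log₁₀[0.000402/3.7 + 5.74/1.035e+04^0.9])² = 0.25/(log₁₀[0.000109 + 0.0014])² = 0.25/(-2.822)² = 0.03139.
Darcy-Weisbach: ΔP = f(L/D)(ρV²/2) = 0.03139·(11.8/0.164)·(792·0.1626²/2) = 0.03139·71.95·10.47 = 23.64 Pa.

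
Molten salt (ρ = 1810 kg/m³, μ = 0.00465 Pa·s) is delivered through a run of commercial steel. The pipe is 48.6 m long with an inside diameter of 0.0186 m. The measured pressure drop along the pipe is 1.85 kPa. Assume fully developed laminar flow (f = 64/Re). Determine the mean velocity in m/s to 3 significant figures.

V ≈ 0.0885 m/s

For laminar flow, f = 64/Re with Re = ρVD/μ, so Darcy-Weisbach reduces to ΔP = 32μLV/D². Solving for V: V = ΔP·D²/(32μL) = 1850·(0.0186)²/(32·0.00465·48.6) = 0.0885 m/s.
Check: Re = ρVD/μ = 1810·0.0885·0.0186/0.00465 = 640.8 < 2300, so the laminar assumption holds.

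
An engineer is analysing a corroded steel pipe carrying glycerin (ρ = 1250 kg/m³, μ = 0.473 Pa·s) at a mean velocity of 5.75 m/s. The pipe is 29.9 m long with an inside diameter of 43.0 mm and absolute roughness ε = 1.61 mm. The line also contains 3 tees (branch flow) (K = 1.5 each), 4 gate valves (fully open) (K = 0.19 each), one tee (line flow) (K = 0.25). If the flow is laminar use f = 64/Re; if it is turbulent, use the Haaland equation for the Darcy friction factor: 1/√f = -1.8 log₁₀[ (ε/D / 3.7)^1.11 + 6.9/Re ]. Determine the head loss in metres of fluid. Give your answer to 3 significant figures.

h_f ≈ 124 m

Reynolds number Re = ρVD/μ = 1250 · 5.75 · 0.043 / 0.473 = 653.4.
Re < 2300 → laminar flow, so f = 64/Re = 64/653.4 = 0.09795 (the turbulent correlation is not needed).
Total minor-loss coefficient ΣK = 3·1.5 + 4·0.19 + 1·0.25 = 5.51.
ΔP = [f·L/D + ΣK]·(ρV²/2) = [0.09795·29.9/0.043 + 5.51]·(1250·5.75²/2) = [68.11 + 5.51]·2.066e+04 = 1.521e+06 Pa.
Head loss h_f = ΔP/(ρg) = 1.521e+06/(1250·9.81) = 124 m.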